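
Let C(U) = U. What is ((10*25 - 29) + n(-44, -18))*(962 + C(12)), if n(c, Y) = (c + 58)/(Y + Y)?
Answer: 1933877/9 ≈ 2.1488e+5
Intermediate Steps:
n(c, Y) = (58 + c)/(2*Y) (n(c, Y) = (58 + c)/((2*Y)) = (58 + c)*(1/(2*Y)) = (58 + c)/(2*Y))
((10*25 - 29) + n(-44, -18))*(962 + C(12)) = ((10*25 - 29) + (1/2)*(58 - 44)/(-18))*(962 + 12) = ((250 - 29) + (1/2)*(-1/18)*14)*974 = (221 - 7/18)*974 = (3971/18)*974 = 1933877/9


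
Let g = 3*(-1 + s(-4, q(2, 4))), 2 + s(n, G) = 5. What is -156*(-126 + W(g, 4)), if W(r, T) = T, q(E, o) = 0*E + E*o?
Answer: 19032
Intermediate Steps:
q(E, o) = E*o (q(E, o) = 0 + E*o = E*o)
s(n, G) = 3 (s(n, G) = -2 + 5 = 3)
g = 6 (g = 3*(-1 + 3) = 3*2 = 6)
-156*(-126 + W(g, 4)) = -156*(-126 + 4) = -156*(-122) = 19032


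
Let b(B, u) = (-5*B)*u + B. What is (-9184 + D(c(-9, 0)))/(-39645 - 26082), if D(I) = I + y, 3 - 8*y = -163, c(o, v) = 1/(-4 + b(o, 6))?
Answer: 3139939/22522452 ≈ 0.13941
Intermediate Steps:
b(B, u) = B - 5*B*u (b(B, u) = -5*B*u + B = B - 5*B*u)
c(o, v) = 1/(-4 - 29*o) (c(o, v) = 1/(-4 + o*(1 - 5*6)) = 1/(-4 + o*(1 - 30)) = 1/(-4 + o*(-29)) = 1/(-4 - 29*o))
y = 83/4 (y = 3/8 - ⅛*(-163) = 3/8 + 163/8 = 83/4 ≈ 20.750)
D(I) = 83/4 + I (D(I) = I + 83/4 = 83/4 + I)
(-9184 + D(c(-9, 0)))/(-39645 - 26082) = (-9184 + (83/4 - 1/(4 + 29*(-9))))/(-39645 - 26082) = (-9184 + (83/4 - 1/(4 - 261)))/(-65727) = (-9184 + (83/4 - 1/(-257)))*(-1/65727) = (-9184 + (83/4 - 1*(-1/257)))*(-1/65727) = (-9184 + (83/4 + 1/257))*(-1/65727) = (-9184 + 21335/1028)*(-1/65727) = -9419817/1028*(-1/65727) = 3139939/22522452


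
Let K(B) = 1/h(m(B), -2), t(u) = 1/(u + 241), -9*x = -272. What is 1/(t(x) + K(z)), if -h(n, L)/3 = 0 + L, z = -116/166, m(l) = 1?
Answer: 14646/2495 ≈ 5.8701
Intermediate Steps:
x = 272/9 (x = -⅑*(-272) = 272/9 ≈ 30.222)
z = -58/83 (z = -116*1/166 = -58/83 ≈ -0.69880)
h(n, L) = -3*L (h(n, L) = -3*(0 + L) = -3*L)
t(u) = 1/(241 + u)
K(B) = ⅙ (K(B) = 1/(-3*(-2)) = 1/6 = ⅙)
1/(t(x) + K(z)) = 1/(1/(241 + 272/9) + ⅙) = 1/(1/(2441/9) + ⅙) = 1/(9/2441 + ⅙) = 1/(2495/14646) = 14646/2495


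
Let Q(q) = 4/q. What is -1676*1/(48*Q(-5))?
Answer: 2095/48 ≈ 43.646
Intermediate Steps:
-1676*1/(48*Q(-5)) = -1676/((-16*(-3))*(4/(-5))) = -1676/(48*(4*(-1/5))) = -1676/(48*(-4/5)) = -1676/(-192/5) = -1676*(-5/192) = 2095/48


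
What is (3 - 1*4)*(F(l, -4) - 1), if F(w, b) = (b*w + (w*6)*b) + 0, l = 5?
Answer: 141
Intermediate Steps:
F(w, b) = 7*b*w (F(w, b) = (b*w + (6*w)*b) + 0 = (b*w + 6*b*w) + 0 = 7*b*w + 0 = 7*b*w)
(3 - 1*4)*(F(l, -4) - 1) = (3 - 1*4)*(7*(-4)*5 - 1) = (3 - 4)*(-140 - 1) = -1*(-141) = 141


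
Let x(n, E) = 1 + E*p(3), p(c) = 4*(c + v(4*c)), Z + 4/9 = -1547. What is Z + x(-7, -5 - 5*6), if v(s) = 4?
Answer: -22738/9 ≈ -2526.4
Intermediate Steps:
Z = -13927/9 (Z = -4/9 - 1547 = -13927/9 ≈ -1547.4)
p(c) = 16 + 4*c (p(c) = 4*(c + 4) = 4*(4 + c) = 16 + 4*c)
x(n, E) = 1 + 28*E (x(n, E) = 1 + E*(16 + 4*3) = 1 + E*(16 + 12) = 1 + E*28 = 1 + 28*E)
Z + x(-7, -5 - 5*6) = -13927/9 + (1 + 28*(-5 - 5*6)) = -13927/9 + (1 + 28*(-5 - 30)) = -13927/9 + (1 + 28*(-35)) = -13927/9 + (1 - 980) = -13927/9 - 979 = -22738/9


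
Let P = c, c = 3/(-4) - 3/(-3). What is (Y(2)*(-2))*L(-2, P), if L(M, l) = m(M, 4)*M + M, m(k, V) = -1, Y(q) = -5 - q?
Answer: 0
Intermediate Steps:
c = 1/4 (c = 3*(-1/4) - 3*(-1/3) = -3/4 + 1 = 1/4 ≈ 0.25000)
P = 1/4 ≈ 0.25000
L(M, l) = 0 (L(M, l) = -M + M = 0)
(Y(2)*(-2))*L(-2, P) = ((-5 - 1*2)*(-2))*0 = ((-5 - 2)*(-2))*0 = -7*(-2)*0 = 14*0 = 0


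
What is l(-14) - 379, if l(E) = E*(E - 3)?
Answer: -141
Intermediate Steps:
l(E) = E*(-3 + E)
l(-14) - 379 = -14*(-3 - 14) - 379 = -14*(-17) - 379 = 238 - 379 = -141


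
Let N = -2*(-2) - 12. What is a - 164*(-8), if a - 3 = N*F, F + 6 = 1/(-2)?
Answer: 1367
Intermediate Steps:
F = -13/2 (F = -6 + 1/(-2) = -6 - 1/2 = -13/2 ≈ -6.5000)
N = -8 (N = 4 - 12 = -8)
a = 55 (a = 3 - 8*(-13/2) = 3 + 52 = 55)
a - 164*(-8) = 55 - 164*(-8) = 55 - 1*(-1312) = 55 + 1312 = 1367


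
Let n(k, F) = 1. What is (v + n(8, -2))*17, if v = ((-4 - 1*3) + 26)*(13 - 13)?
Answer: 17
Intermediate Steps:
v = 0 (v = ((-4 - 3) + 26)*0 = (-7 + 26)*0 = 19*0 = 0)
(v + n(8, -2))*17 = (0 + 1)*17 = 1*17 = 17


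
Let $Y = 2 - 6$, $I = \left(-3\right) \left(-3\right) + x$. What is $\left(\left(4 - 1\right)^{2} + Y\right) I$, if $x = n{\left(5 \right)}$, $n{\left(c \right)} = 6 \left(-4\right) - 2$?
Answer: $-85$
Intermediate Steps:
$n{\left(c \right)} = -26$ ($n{\left(c \right)} = -24 - 2 = -26$)
$x = -26$
$I = -17$ ($I = \left(-3\right) \left(-3\right) - 26 = 9 - 26 = -17$)
$Y = -4$ ($Y = 2 - 6 = -4$)
$\left(\left(4 - 1\right)^{2} + Y\right) I = \left(\left(4 - 1\right)^{2} - 4\right) \left(-17\right) = \left(3^{2} - 4\right) \left(-17\right) = \left(9 - 4\right) \left(-17\right) = 5 \left(-17\right) = -85$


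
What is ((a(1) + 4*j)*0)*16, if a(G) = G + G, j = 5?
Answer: 0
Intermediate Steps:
a(G) = 2*G
((a(1) + 4*j)*0)*16 = ((2*1 + 4*5)*0)*16 = ((2 + 20)*0)*16 = (22*0)*16 = 0*16 = 0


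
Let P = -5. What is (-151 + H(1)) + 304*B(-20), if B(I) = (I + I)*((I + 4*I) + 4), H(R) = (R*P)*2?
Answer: 1167199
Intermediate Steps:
H(R) = -10*R (H(R) = (R*(-5))*2 = -5*R*2 = -10*R)
B(I) = 2*I*(4 + 5*I) (B(I) = (2*I)*(5*I + 4) = (2*I)*(4 + 5*I) = 2*I*(4 + 5*I))
(-151 + H(1)) + 304*B(-20) = (-151 - 10*1) + 304*(2*(-20)*(4 + 5*(-20))) = (-151 - 10) + 304*(2*(-20)*(4 - 100)) = -161 + 304*(2*(-20)*(-96)) = -161 + 304*3840 = -161 + 1167360 = 1167199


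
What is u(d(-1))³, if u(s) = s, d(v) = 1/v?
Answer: -1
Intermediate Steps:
u(d(-1))³ = (1/(-1))³ = (-1)³ = -1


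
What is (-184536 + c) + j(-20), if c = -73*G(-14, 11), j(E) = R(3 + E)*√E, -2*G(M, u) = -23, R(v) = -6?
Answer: -370751/2 - 12*I*√5 ≈ -1.8538e+5 - 26.833*I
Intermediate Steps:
G(M, u) = 23/2 (G(M, u) = -½*(-23) = 23/2)
j(E) = -6*√E
c = -1679/2 (c = -73*23/2 = -1679/2 ≈ -839.50)
(-184536 + c) + j(-20) = (-184536 - 1679/2) - 12*I*√5 = -370751/2 - 12*I*√5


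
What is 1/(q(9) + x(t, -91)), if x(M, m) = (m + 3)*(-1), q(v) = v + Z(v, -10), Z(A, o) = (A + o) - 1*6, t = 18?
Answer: 1/90 ≈ 0.011111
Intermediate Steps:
Z(A, o) = -6 + A + o (Z(A, o) = (A + o) - 6 = -6 + A + o)
q(v) = -16 + 2*v (q(v) = v + (-6 + v - 10) = v + (-16 + v) = -16 + 2*v)
x(M, m) = -3 - m (x(M, m) = (3 + m)*(-1) = -3 - m)
1/(q(9) + x(t, -91)) = 1/((-16 + 2*9) + (-3 - 1*(-91))) = 1/((-16 + 18) + (-3 + 91)) = 1/(2 + 88) = 1/90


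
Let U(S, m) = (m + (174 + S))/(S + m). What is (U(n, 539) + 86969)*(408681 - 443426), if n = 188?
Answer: -2196834762180/727 ≈ -3.0218e+9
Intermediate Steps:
U(S, m) = (174 + S + m)/(S + m)
(U(n, 539) + 86969)*(408681 - 443426) = ((174 + 188 + 539)/(188 + 539) + 86969)*(408681 - 443426) = (901/727 + 86969)*(-34745) = (63227364/727)*(-34745) = -2196834762180/727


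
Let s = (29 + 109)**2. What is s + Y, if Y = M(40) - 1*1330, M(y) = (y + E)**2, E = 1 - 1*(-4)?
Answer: 19739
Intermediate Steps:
E = 5 (E = 1 + 4 = 5)
M(y) = (5 + y)**2 (M(y) = (y + 5)**2 = (5 + y)**2)
s = 19044 (s = 138**2 = 19044)
Y = 695 (Y = (5 + 40)**2 - 1*1330 = 45**2 - 1330 = 2025 - 1330 = 695)
s + Y = 19044 + 695 = 19739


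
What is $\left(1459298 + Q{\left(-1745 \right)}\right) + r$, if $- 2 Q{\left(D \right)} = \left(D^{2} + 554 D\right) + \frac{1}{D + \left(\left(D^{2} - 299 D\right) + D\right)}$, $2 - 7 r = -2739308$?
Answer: $\frac{5783080701689}{7126580} \approx 8.1148 \cdot 10^{5}$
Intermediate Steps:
$r = 391330$ ($r = \frac{2}{7} - - \frac{2739308}{7} = \frac{2}{7} + \frac{2739308}{7} = 391330$)
$Q{\left(D \right)} = - 277 D - \frac{D^{2}}{2} - \frac{1}{2 \left(D^{2} - 297 D\right)}$ ($Q{\left(D \right)} = - \frac{\left(D^{2} + 554 D\right) + \frac{1}{D + \left(\left(D^{2} - 299 D\right) + D\right)}}{2} = - \frac{\left(D^{2} + 554 D\right) + \frac{1}{D + \left(D^{2} - 298 D\right)}}{2} = - \frac{\left(D^{2} + 554 D\right) + \frac{1}{D^{2} - 297 D}}{2} = - \frac{D^{2} + \frac{1}{D^{2} - 297 D} + 554 D}{2} = - 277 D - \frac{D^{2}}{2} - \frac{1}{2 \left(D^{2} - 297 D\right)}$)
$\left(1459298 + Q{\left(-1745 \right)}\right) + r = \left(1459298 + \frac{-1 - \left(-1745\right)^{4} - 257 \left(-1745\right)^{3} + 164538 \left(-1745\right)^{2}}{2 \left(-1745\right) \left(-297 - 1745\right)}\right) + 391330 = \left(1459298 + \frac{1}{2} \left(- \frac{1}{1745}\right) \frac{1}{-2042} \left(-1 - 9272177250625 - -1365587136625 + 164538 \cdot 3045025\right)\right) + 391330 = \left(1459298 + \frac{1}{2} \left(- \frac{1}{1745}\right) \left(- \frac{1}{2042}\right) \left(-1 - 9272177250625 + 1365587136625 + 501022323450\right)\right) + 391330 = \left(1459298 + \frac{1}{2} \left(- \frac{1}{1745}\right) \left(- \frac{1}{2042}\right) \left(-7405567790551\right)\right) + 391330 = \left(1459298 - \frac{7405567790551}{7126580}\right) + 391330 = \frac{2994236150289}{7126580} + 391330 = \frac{5783080701689}{7126580}$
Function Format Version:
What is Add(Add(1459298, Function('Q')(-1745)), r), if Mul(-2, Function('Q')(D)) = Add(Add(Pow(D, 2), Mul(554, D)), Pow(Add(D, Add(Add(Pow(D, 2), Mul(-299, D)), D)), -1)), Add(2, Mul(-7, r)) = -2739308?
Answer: Rational(5783080701689, 7126580) ≈ 8.1148e+5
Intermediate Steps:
r = 391330 (r = Add(Rational(2, 7), Mul(Rational(-1, 7), -2739308)) = Add(Rational(2, 7), Rational(2739308, 7)) = 391330)
Function('Q')(D) = Add(Mul(-277, D), Mul(Rational(-1, 2), Pow(D, 2)), Mul(Rational(-1, 2), Pow(Add(Pow(D, 2), Mul(-297, D)), -1))) (Function('Q')(D) = Mul(Rational(-1, 2), Add(Add(Pow(D, 2), Mul(554, D)), Pow(Add(D, Add(Add(Pow(D, 2), Mul(-299, D)), D)), -1))) = Mul(Rational(-1, 2), Add(Add(Pow(D, 2), Mul(554, D)), Pow(Add(D, Add(Pow(D, 2), Mul(-298, D))), -1))) = Mul(Rational(-1, 2), Add(Add(Pow(D, 2), Mul(554, D)), Pow(Add(Pow(D, 2), Mul(-297, D)), -1))) = Mul(Rational(-1, 2), Add(Pow(D, 2), Pow(Add(Pow(D, 2), Mul(-297, D)), -1), Mul(554, D))) = Add(Mul(-277, D), Mul(Rational(-1, 2), Pow(D, 2)), Mul(Rational(-1, 2), Pow(Add(Pow(D, 2), Mul(-297, D)), -1))))
Add(Add(1459298, Function('Q')(-1745)), r) = Add(Add(1459298, Mul(Rational(1, 2), Pow(-1745, -1), Pow(Add(-297, -1745), -1), Add(-1, Mul(-1, Pow(-1745, 4)), Mul(-257, Pow(-1745, 3)), Mul(164538, Pow(-1745, 2))))), 391330) = Add(Add(1459298, Mul(Rational(1, 2), Rational(-1, 1745), Pow(-2042, -1), Add(-1, Mul(-1, 9272177250625), Mul(-257, -5313568625), Mul(164538, 3045025)))), 391330) = Add(Add(1459298, Mul(Rational(1, 2), Rational(-1, 1745), Rational(-1, 2042), Add(-1, -9272177250625, 1365587136625, 501022323450))), 391330) = Add(Add(1459298, Mul(Rational(1, 2), Rational(-1, 1745), Rational(-1, 2042), -7405567790551)), 391330) = Add(Add(1459298, Rational(-7405567790551, 7126580)), 391330) = Add(Rational(2994236150289, 7126580), 391330) = Rational(5783080701689, 7126580)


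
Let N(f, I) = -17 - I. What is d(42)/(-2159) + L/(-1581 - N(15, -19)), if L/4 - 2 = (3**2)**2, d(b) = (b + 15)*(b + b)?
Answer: -8296192/3417697 ≈ -2.4274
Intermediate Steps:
d(b) = 2*b*(15 + b) (d(b) = (15 + b)*(2*b) = 2*b*(15 + b))
L = 332 (L = 8 + 4*(3**2)**2 = 8 + 4*9**2 = 8 + 4*81 = 8 + 324 = 332)
d(42)/(-2159) + L/(-1581 - N(15, -19)) = (2*42*(15 + 42))/(-2159) + 332/(-1581 - (-17 - 1*(-19))) = (2*42*57)*(-1/2159) + 332/(-1581 - (-17 + 19)) = 4788*(-1/2159) + 332/(-1581 - 1*2) = -4788/2159 + 332/(-1581 - 2) = -4788/2159 + 332/(-1583) = -4788/2159 + 332*(-1/1583) = -4788/2159 - 332/1583 = -8296192/3417697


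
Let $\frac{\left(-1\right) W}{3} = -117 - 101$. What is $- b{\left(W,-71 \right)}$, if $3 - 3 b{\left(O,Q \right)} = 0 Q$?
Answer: $-1$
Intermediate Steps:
$W = 654$ ($W = - 3 \left(-117 - 101\right) = \left(-3\right) \left(-218\right) = 654$)
$b{\left(O,Q \right)} = 1$ ($b{\left(O,Q \right)} = 1 - \frac{0 Q}{3} = 1 - 0 = 1 + 0 = 1$)
$- b{\left(W,-71 \right)} = \left(-1\right) 1 = -1$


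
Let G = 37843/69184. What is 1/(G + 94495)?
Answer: 69184/6537579923 ≈ 1.0583e-5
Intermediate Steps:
G = 37843/69184 (G = 37843*(1/69184) = 37843/69184 ≈ 0.54699)
1/(G + 94495) = 1/(37843/69184 + 94495) = 1/(6537579923/69184) = 69184/6537579923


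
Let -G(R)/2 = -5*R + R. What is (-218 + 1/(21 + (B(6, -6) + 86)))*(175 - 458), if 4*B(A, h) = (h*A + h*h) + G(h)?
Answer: 5860647/95 ≈ 61691.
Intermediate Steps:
G(R) = 8*R (G(R) = -2*(-5*R + R) = -(-8)*R = 8*R)
B(A, h) = 2*h + h²/4 + A*h/4 (B(A, h) = ((h*A + h*h) + 8*h)/4 = ((A*h + h²) + 8*h)/4 = ((h² + A*h) + 8*h)/4 = (h² + 8*h + A*h)/4 = 2*h + h²/4 + A*h/4)
(-218 + 1/(21 + (B(6, -6) + 86)))*(175 - 458) = (-218 + 1/(21 + ((¼)*(-6)*(8 + 6 - 6) + 86)))*(175 - 458) = (-218 + 1/(21 + ((¼)*(-6)*8 + 86)))*(-283) = (-218 + 1/(21 + (-12 + 86)))*(-283) = (-218 + 1/(21 + 74))*(-283) = (-218 + 1/95)*(-283) = -20709/95*(-283) = 5860647/95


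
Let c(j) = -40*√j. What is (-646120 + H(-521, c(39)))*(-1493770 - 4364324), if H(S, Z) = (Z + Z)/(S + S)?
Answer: 3785031695280 - 234323760*√39/521 ≈ 3.7850e+12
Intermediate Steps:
H(S, Z) = Z/S (H(S, Z) = (2*Z)/((2*S)) = (2*Z)*(1/(2*S)) = Z/S)
(-646120 + H(-521, c(39)))*(-1493770 - 4364324) = (-646120 - 40*√39/(-521))*(-1493770 - 4364324) = (-646120 - 40*√39*(-1/521))*(-5858094) = (-646120 + 40*√39/521)*(-5858094) = 3785031695280 - 234323760*√39/521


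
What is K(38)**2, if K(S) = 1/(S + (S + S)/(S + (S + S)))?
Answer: 9/13456 ≈ 0.00066885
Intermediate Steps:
K(S) = 1/(2/3 + S) (K(S) = 1/(S + (2*S)/(S + 2*S)) = 1/(S + (2*S)/((3*S))) = 1/(S + (2*S)*(1/(3*S))) = 1/(S + 2/3) = 1/(2/3 + S))
K(38)**2 = (3/(2 + 3*38))**2 = (3/(2 + 114))**2 = (3/116)**2 = 9/13456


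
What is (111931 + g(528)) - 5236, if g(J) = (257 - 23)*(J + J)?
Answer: 353799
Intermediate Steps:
g(J) = 468*J (g(J) = 234*(2*J) = 468*J)
(111931 + g(528)) - 5236 = (111931 + 468*528) - 5236 = (111931 + 247104) - 5236 = 359035 - 5236 = 353799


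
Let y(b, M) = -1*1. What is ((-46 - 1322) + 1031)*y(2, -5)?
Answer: 337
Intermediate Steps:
y(b, M) = -1
((-46 - 1322) + 1031)*y(2, -5) = ((-46 - 1322) + 1031)*(-1) = (-1368 + 1031)*(-1) = -337*(-1) = 337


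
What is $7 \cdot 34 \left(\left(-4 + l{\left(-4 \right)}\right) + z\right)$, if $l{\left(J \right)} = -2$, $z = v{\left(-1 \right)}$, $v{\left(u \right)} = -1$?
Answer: $-1666$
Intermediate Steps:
$z = -1$
$7 \cdot 34 \left(\left(-4 + l{\left(-4 \right)}\right) + z\right) = 7 \cdot 34 \left(\left(-4 - 2\right) - 1\right) = 238 \left(-6 - 1\right) = 238 \left(-7\right) = -1666$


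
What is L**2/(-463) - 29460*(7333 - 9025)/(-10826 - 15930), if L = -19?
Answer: -5772126269/3097007 ≈ -1863.8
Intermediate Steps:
L**2/(-463) - 29460*(7333 - 9025)/(-10826 - 15930) = (-19)**2/(-463) - 29460*(7333 - 9025)/(-10826 - 15930) = 361*(-1/463) - 29460/((-26756/(-1692))) = -361/463 - 29460/((-26756*(-1/1692))) = -361/463 - 29460/6689/423 = -361/463 - 29460*423/6689 = -361/463 - 12461580/6689 = -5772126269/3097007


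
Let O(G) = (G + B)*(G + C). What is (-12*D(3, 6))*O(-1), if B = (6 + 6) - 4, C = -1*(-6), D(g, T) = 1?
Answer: -420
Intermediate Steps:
C = 6
B = 8 (B = 12 - 4 = 8)
O(G) = (6 + G)*(8 + G) (O(G) = (G + 8)*(G + 6) = (8 + G)*(6 + G) = (6 + G)*(8 + G))
(-12*D(3, 6))*O(-1) = (-12*1)*(48 + (-1)**2 + 14*(-1)) = -12*(48 + 1 - 14) = -12*35 = -420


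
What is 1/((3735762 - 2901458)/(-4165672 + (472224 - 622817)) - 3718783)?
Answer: -4316265/16051253739799 ≈ -2.6891e-7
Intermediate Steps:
1/((3735762 - 2901458)/(-4165672 + (472224 - 622817)) - 3718783) = 1/(834304/(-4165672 - 150593) - 3718783) = 1/(834304/(-4316265) - 3718783) = 1/(834304*(-1/4316265) - 3718783) = 1/(-834304/4316265 - 3718783) = 1/(-16051253739799/4316265) = -4316265/16051253739799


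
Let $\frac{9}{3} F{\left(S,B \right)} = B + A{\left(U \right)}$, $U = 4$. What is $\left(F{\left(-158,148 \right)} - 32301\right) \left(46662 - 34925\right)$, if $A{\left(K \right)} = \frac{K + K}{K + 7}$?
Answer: $- \frac{1135604899}{3} \approx -3.7853 \cdot 10^{8}$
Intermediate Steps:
$A{\left(K \right)} = \frac{2 K}{7 + K}$
$F{\left(S,B \right)} = \frac{8}{33} + \frac{B}{3}$ ($F{\left(S,B \right)} = \frac{B + 2 \cdot 4 \frac{1}{7 + 4}}{3} = \frac{B + 2 \cdot 4 \cdot \frac{1}{11}}{3} = \frac{B + \frac{8}{11}}{3} = \frac{\frac{8}{11} + B}{3} = \frac{8}{33} + \frac{B}{3}$)
$\left(F{\left(-158,148 \right)} - 32301\right) \left(46662 - 34925\right) = \left(\left(\frac{8}{33} + \frac{1}{3} \cdot 148\right) - 32301\right) \left(46662 - 34925\right) = \left(\left(\frac{8}{33} + \frac{148}{3}\right) - 32301\right) 11737 = \left(\frac{1636}{33} - 32301\right) 11737 = \left(- \frac{1064297}{33}\right) 11737 = - \frac{1135604899}{3}$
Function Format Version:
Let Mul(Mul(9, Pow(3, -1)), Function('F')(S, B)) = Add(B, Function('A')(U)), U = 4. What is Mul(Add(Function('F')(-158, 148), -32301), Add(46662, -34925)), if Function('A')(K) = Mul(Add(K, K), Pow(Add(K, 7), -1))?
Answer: Rational(-1135604899, 3) ≈ -3.7853e+8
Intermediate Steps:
Function('A')(K) = Mul(2, K, Pow(Add(7, K), -1)) (Function('A')(K) = Mul(Mul(2, K), Pow(Add(7, K), -1)) = Mul(2, K, Pow(Add(7, K), -1)))
Function('F')(S, B) = Add(Rational(8, 33), Mul(Rational(1, 3), B)) (Function('F')(S, B) = Mul(Rational(1, 3), Add(B, Mul(2, 4, Pow(Add(7, 4), -1)))) = Mul(Rational(1, 3), Add(B, Mul(2, 4, Pow(11, -1)))) = Mul(Rational(1, 3), Add(B, Mul(2, 4, Rational(1, 11)))) = Mul(Rational(1, 3), Add(B, Rational(8, 11))) = Mul(Rational(1, 3), Add(Rational(8, 11), B)) = Add(Rational(8, 33), Mul(Rational(1, 3), B)))
Mul(Add(Function('F')(-158, 148), -32301), Add(46662, -34925)) = Mul(Add(Add(Rational(8, 33), Mul(Rational(1, 3), 148)), -32301), Add(46662, -34925)) = Mul(Add(Add(Rational(8, 33), Rational(148, 3)), -32301), 11737) = Mul(Add(Rational(1636, 33), -32301), 11737) = Mul(Rational(-1064297, 33), 11737) = Rational(-1135604899, 3)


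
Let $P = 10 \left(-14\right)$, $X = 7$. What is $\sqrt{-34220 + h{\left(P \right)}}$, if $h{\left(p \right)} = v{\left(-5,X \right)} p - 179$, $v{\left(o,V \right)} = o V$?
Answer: $i \sqrt{29499} \approx 171.75 i$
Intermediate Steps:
$v{\left(o,V \right)} = V o$
$P = -140$
$h{\left(p \right)} = -179 - 35 p$ ($h{\left(p \right)} = 7 \left(-5\right) p - 179 = - 35 p - 179 = -179 - 35 p$)
$\sqrt{-34220 + h{\left(P \right)}} = \sqrt{-34220 - -4721} = \sqrt{-34220 + \left(-179 + 4900\right)} = \sqrt{-34220 + 4721} = \sqrt{-29499} = i \sqrt{29499}$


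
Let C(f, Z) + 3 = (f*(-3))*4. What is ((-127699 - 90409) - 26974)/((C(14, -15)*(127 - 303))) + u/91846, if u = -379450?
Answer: -148814599/12123672 ≈ -12.275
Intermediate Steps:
C(f, Z) = -3 - 12*f (C(f, Z) = -3 + (f*(-3))*4 = -3 - 3*f*4 = -3 - 12*f)
((-127699 - 90409) - 26974)/((C(14, -15)*(127 - 303))) + u/91846 = ((-127699 - 90409) - 26974)/(((-3 - 12*14)*(127 - 303))) - 379450/91846 = (-218108 - 26974)/(((-3 - 168)*(-176))) - 379450*1/91846 = -245082/((-171*(-176))) - 189725/45923 = -245082/30096 - 189725/45923 = -245082*1/30096 - 189725/45923 = -40847/5016 - 189725/45923 = -148814599/12123672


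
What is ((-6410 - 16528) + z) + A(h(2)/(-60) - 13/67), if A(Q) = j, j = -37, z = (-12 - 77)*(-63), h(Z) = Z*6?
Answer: -17368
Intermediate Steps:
h(Z) = 6*Z
z = 5607 (z = -89*(-63) = 5607)
A(Q) = -37
((-6410 - 16528) + z) + A(h(2)/(-60) - 13/67) = ((-6410 - 16528) + 5607) - 37 = (-22938 + 5607) - 37 = -17331 - 37 = -17368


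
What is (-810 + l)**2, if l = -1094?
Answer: 3625216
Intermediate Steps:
(-810 + l)**2 = (-810 - 1094)**2 = (-1904)**2 = 3625216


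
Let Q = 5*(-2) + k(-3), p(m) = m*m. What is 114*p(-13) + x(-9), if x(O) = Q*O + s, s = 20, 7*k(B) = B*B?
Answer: 135551/7 ≈ 19364.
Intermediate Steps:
p(m) = m²
k(B) = B²/7 (k(B) = (B*B)/7 = B²/7)
Q = -61/7 (Q = 5*(-2) + (⅐)*(-3)² = -10 + (⅐)*9 = -10 + 9/7 = -61/7 ≈ -8.7143)
x(O) = 20 - 61*O/7 (x(O) = -61*O/7 + 20 = 20 - 61*O/7)
114*p(-13) + x(-9) = 114*(-13)² + (20 - 61/7*(-9)) = 114*169 + (20 + 549/7) = 19266 + 689/7 = 135551/7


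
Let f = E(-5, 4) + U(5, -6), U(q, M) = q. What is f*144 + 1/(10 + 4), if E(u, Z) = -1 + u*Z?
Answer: -32255/14 ≈ -2303.9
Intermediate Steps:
E(u, Z) = -1 + Z*u
f = -16 (f = (-1 + 4*(-5)) + 5 = (-1 - 20) + 5 = -21 + 5 = -16)
f*144 + 1/(10 + 4) = -16*144 + 1/(10 + 4) = -2304 + 1/14 = -32255/14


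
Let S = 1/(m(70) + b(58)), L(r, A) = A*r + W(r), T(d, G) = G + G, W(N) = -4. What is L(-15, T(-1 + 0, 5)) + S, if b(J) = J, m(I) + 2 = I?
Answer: -19403/126 ≈ -153.99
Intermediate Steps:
m(I) = -2 + I
T(d, G) = 2*G
L(r, A) = -4 + A*r (L(r, A) = A*r - 4 = -4 + A*r)
S = 1/126 (S = 1/((-2 + 70) + 58) = 1/(68 + 58) = 1/126 ≈ 0.0079365)
L(-15, T(-1 + 0, 5)) + S = (-4 + (2*5)*(-15)) + 1/126 = (-4 + 10*(-15)) + 1/126 = (-4 - 150) + 1/126 = -154 + 1/126 = -19403/126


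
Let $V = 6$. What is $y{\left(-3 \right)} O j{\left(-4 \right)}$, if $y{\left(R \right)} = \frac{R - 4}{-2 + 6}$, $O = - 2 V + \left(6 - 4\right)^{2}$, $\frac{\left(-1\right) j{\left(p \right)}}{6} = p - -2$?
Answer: $168$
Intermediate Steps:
$j{\left(p \right)} = -12 - 6 p$ ($j{\left(p \right)} = - 6 \left(p - -2\right) = - 6 \left(p + 2\right) = - 6 \left(2 + p\right) = -12 - 6 p$)
$O = -8$ ($O = \left(-2\right) 6 + \left(6 - 4\right)^{2} = -12 + 2^{2} = -12 + 4 = -8$)
$y{\left(R \right)} = -1 + \frac{R}{4}$ ($y{\left(R \right)} = \frac{-4 + R}{4} = \left(-4 + R\right) \frac{1}{4} = -1 + \frac{R}{4}$)
$y{\left(-3 \right)} O j{\left(-4 \right)} = \left(-1 + \frac{1}{4} \left(-3\right)\right) \left(-8\right) \left(-12 - -24\right) = \left(-1 - \frac{3}{4}\right) \left(-8\right) \left(-12 + 24\right) = \left(- \frac{7}{4}\right) \left(-8\right) 12 = 14 \cdot 12 = 168$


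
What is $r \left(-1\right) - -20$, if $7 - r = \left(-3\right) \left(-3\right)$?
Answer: $22$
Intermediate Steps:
$r = -2$ ($r = 7 - \left(-3\right) \left(-3\right) = 7 - 9 = -2$)
$r \left(-1\right) - -20 = \left(-2\right) \left(-1\right) - -20 = 2 + 20 = 22$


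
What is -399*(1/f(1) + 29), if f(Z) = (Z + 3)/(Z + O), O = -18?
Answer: -39501/4 ≈ -9875.3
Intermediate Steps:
f(Z) = (3 + Z)/(-18 + Z) (f(Z) = (Z + 3)/(Z - 18) = (3 + Z)/(-18 + Z))
-399*(1/f(1) + 29) = -399*(1/((3 + 1)/(-18 + 1)) + 29) = -399*(1/(4/(-17)) + 29) = -399*(1/(-1/17*4) + 29) = -399*(1/(-4/17) + 29) = -399*(-17/4 + 29) = -399*99/4 = -39501/4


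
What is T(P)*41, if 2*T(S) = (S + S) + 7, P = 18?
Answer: 1763/2 ≈ 881.50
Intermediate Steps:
T(S) = 7/2 + S (T(S) = ((S + S) + 7)/2 = (2*S + 7)/2 = (7 + 2*S)/2 = 7/2 + S)
T(P)*41 = (7/2 + 18)*41 = (43/2)*41 = 1763/2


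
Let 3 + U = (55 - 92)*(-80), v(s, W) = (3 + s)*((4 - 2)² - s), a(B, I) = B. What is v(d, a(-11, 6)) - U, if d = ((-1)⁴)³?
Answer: -2945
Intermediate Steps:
d = 1 (d = 1³ = 1)
v(s, W) = (3 + s)*(4 - s) (v(s, W) = (3 + s)*(2² - s) = (3 + s)*(4 - s))
U = 2957 (U = -3 + (55 - 92)*(-80) = -3 - 37*(-80) = -3 + 2960 = 2957)
v(d, a(-11, 6)) - U = (12 + 1 - 1*1²) - 1*2957 = (12 + 1 - 1*1) - 2957 = (12 + 1 - 1) - 2957 = 12 - 2957 = -2945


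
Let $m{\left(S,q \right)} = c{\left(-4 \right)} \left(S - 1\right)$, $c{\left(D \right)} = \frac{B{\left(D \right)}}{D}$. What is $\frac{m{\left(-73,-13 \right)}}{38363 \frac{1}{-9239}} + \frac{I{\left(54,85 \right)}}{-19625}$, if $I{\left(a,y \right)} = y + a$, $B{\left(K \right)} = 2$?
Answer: $- \frac{6714001332}{752873875} \approx -8.9178$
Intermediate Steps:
$I{\left(a,y \right)} = a + y$
$c{\left(D \right)} = \frac{2}{D}$
$m{\left(S,q \right)} = \frac{1}{2} - \frac{S}{2}$ ($m{\left(S,q \right)} = \frac{2}{-4} \left(S - 1\right) = 2 \left(- \frac{1}{4}\right) \left(-1 + S\right) = - \frac{-1 + S}{2} = \frac{1}{2} - \frac{S}{2}$)
$\frac{m{\left(-73,-13 \right)}}{38363 \frac{1}{-9239}} + \frac{I{\left(54,85 \right)}}{-19625} = \frac{\frac{1}{2} - - \frac{73}{2}}{38363 \frac{1}{-9239}} + \frac{54 + 85}{-19625} = \frac{\frac{1}{2} + \frac{73}{2}}{38363 \left(- \frac{1}{9239}\right)} + 139 \left(- \frac{1}{19625}\right) = \frac{37}{- \frac{38363}{9239}} - \frac{139}{19625} = 37 \left(- \frac{9239}{38363}\right) - \frac{139}{19625} = - \frac{341843}{38363} - \frac{139}{19625} = - \frac{6714001332}{752873875}$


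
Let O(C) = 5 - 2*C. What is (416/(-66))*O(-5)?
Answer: -1040/11 ≈ -94.545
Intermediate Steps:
(416/(-66))*O(-5) = (416/(-66))*(5 - 2*(-5)) = (416*(-1/66))*(5 + 10) = -208/33*15 = -1040/11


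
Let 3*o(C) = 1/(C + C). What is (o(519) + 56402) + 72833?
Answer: 402437791/3114 ≈ 1.2924e+5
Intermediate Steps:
o(C) = 1/(6*C) (o(C) = 1/(3*(C + C)) = 1/(3*((2*C))) = (1/(2*C))/3 = 1/(6*C))
(o(519) + 56402) + 72833 = ((1/6)/519 + 56402) + 72833 = ((1/6)*(1/519) + 56402) + 72833 = (1/3114 + 56402) + 72833 = 175635829/3114 + 72833 = 402437791/3114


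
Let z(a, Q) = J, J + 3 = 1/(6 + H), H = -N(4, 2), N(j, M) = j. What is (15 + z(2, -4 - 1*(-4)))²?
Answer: 625/4 ≈ 156.25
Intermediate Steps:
H = -4 (H = -1*4 = -4)
J = -5/2 (J = -3 + 1/(6 - 4) = -3 + 1/2 = -3 + ½ = -5/2 ≈ -2.5000)
z(a, Q) = -5/2
(15 + z(2, -4 - 1*(-4)))² = (15 - 5/2)² = (25/2)² = 625/4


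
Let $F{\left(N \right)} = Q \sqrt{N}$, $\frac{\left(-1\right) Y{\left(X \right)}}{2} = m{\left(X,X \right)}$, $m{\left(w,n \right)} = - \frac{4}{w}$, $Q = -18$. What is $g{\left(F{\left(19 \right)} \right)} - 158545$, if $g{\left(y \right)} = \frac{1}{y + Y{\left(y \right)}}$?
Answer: $-158545 - \frac{9 \sqrt{19}}{3082} \approx -1.5855 \cdot 10^{5}$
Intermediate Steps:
$Y{\left(X \right)} = \frac{8}{X}$ ($Y{\left(X \right)} = - 2 \left(- \frac{4}{X}\right) = \frac{8}{X}$)
$F{\left(N \right)} = - 18 \sqrt{N}$
$g{\left(y \right)} = \frac{1}{y + \frac{8}{y}}$
$g{\left(F{\left(19 \right)} \right)} - 158545 = \frac{\left(-18\right) \sqrt{19}}{8 + \left(- 18 \sqrt{19}\right)^{2}} - 158545 = \frac{\left(-18\right) \sqrt{19}}{8 + 6156} - 158545 = \frac{\left(-18\right) \sqrt{19}}{6164} - 158545 = - 18 \sqrt{19} \cdot \frac{1}{6164} - 158545 = - \frac{9 \sqrt{19}}{3082} - 158545 = -158545 - \frac{9 \sqrt{19}}{3082}$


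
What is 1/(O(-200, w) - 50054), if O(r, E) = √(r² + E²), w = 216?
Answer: -25027/1252658130 - 2*√1354/626329065 ≈ -2.0097e-5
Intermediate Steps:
O(r, E) = √(E² + r²)
1/(O(-200, w) - 50054) = 1/(√(216² + (-200)²) - 50054) = 1/(√(46656 + 40000) - 50054) = 1/(√86656 - 50054) = 1/(8*√1354 - 50054) = 1/(-50054 + 8*√1354)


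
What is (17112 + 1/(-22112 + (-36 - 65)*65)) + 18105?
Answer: 1009917908/28677 ≈ 35217.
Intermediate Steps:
(17112 + 1/(-22112 + (-36 - 65)*65)) + 18105 = (17112 + 1/(-22112 - 101*65)) + 18105 = (17112 + 1/(-22112 - 6565)) + 18105 = (17112 + 1/(-28677)) + 18105 = (17112 - 1/28677) + 18105 = 490720823/28677 + 18105 = 1009917908/28677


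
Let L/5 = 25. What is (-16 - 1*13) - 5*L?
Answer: -654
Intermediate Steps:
L = 125 (L = 5*25 = 125)
(-16 - 1*13) - 5*L = (-16 - 1*13) - 5*125 = (-16 - 13) - 625 = -29 - 625 = -654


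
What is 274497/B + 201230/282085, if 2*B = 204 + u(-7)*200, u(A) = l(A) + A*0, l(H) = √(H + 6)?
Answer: 790211749391/575566234 - 6862425*I/5101 ≈ 1372.9 - 1345.3*I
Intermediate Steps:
l(H) = √(6 + H)
u(A) = √(6 + A) (u(A) = √(6 + A) + A*0 = √(6 + A) + 0 = √(6 + A))
B = 102 + 100*I (B = (204 + √(6 - 7)*200)/2 = (204 + √(-1)*200)/2 = (204 + I*200)/2 = (204 + 200*I)/2 = 102 + 100*I ≈ 102.0 + 100.0*I)
274497/B + 201230/282085 = 274497/(102 + 100*I) + 201230/282085 = 274497*((102 - 100*I)/20404) + 201230*(1/282085) = 274497*(102 - 100*I)/20404 + 40246/56417 = 40246/56417 + 274497*(102 - 100*I)/20404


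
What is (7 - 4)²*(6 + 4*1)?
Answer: 90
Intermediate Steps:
(7 - 4)²*(6 + 4*1) = 3²*(6 + 4) = 9*10 = 90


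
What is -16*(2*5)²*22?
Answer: -35200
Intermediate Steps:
-16*(2*5)²*22 = -16*10²*22 = -16*100*22 = -1600*22 = -35200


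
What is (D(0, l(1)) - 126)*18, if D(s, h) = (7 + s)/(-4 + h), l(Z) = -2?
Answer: -2289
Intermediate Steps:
D(s, h) = (7 + s)/(-4 + h)
(D(0, l(1)) - 126)*18 = ((7 + 0)/(-4 - 2) - 126)*18 = (7/(-6) - 126)*18 = (-1/6*7 - 126)*18 = (-7/6 - 126)*18 = -763/6*18 = -2289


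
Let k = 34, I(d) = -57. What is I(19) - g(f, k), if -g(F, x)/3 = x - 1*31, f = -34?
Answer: -48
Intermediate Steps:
g(F, x) = 93 - 3*x (g(F, x) = -3*(x - 1*31) = -3*(x - 31) = -3*(-31 + x) = 93 - 3*x)
I(19) - g(f, k) = -57 - (93 - 3*34) = -57 - (93 - 102) = -57 - 1*(-9) = -57 + 9 = -48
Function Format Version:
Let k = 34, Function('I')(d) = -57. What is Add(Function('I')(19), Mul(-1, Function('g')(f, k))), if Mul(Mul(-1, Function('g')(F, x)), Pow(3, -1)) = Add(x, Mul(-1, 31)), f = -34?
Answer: -48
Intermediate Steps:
Function('g')(F, x) = Add(93, Mul(-3, x)) (Function('g')(F, x) = Mul(-3, Add(x, Mul(-1, 31))) = Mul(-3, Add(x, -31)) = Mul(-3, Add(-31, x)) = Add(93, Mul(-3, x)))
Add(Function('I')(19), Mul(-1, Function('g')(f, k))) = Add(-57, Mul(-1, Add(93, Mul(-3, 34)))) = Add(-57, Mul(-1, Add(93, -102))) = Add(-57, Mul(-1, -9)) = Add(-57, 9) = -48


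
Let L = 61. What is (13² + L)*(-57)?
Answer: -13110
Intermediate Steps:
(13² + L)*(-57) = (13² + 61)*(-57) = (169 + 61)*(-57) = 230*(-57) = -13110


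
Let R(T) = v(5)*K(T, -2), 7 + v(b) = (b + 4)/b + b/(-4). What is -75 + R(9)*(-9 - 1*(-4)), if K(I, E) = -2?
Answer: -279/2 ≈ -139.50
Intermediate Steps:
v(b) = -7 - b/4 + (4 + b)/b (v(b) = -7 + ((b + 4)/b + b/(-4)) = -7 + ((4 + b)/b + b*(-¼)) = -7 + ((4 + b)/b - b/4) = -7 + (-b/4 + (4 + b)/b) = -7 - b/4 + (4 + b)/b)
R(T) = 129/10 (R(T) = (-6 + 4/5 - ¼*5)*(-2) = (-6 + 4*(⅕) - 5/4)*(-2) = (-6 + ⅘ - 5/4)*(-2) = -129/20*(-2) = 129/10)
-75 + R(9)*(-9 - 1*(-4)) = -75 + 129*(-9 - 1*(-4))/10 = -75 + 129*(-9 + 4)/10 = -75 + (129/10)*(-5) = -75 - 129/2 = -279/2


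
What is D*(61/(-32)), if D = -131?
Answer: 7991/32 ≈ 249.72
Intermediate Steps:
D*(61/(-32)) = -7991/(-32) = -7991*(-1)/32 = -131*(-61/32) = 7991/32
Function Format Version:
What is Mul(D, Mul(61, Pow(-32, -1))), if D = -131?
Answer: Rational(7991, 32) ≈ 249.72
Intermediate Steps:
Mul(D, Mul(61, Pow(-32, -1))) = Mul(-131, Mul(61, Pow(-32, -1))) = Mul(-131, Mul(61, Rational(-1, 32))) = Mul(-131, Rational(-61, 32)) = Rational(7991, 32)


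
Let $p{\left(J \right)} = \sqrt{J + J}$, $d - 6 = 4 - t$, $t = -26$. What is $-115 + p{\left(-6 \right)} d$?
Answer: $-115 + 72 i \sqrt{3} \approx -115.0 + 124.71 i$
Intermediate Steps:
$d = 36$ ($d = 6 + \left(4 - -26\right) = 6 + \left(4 + 26\right) = 6 + 30 = 36$)
$p{\left(J \right)} = \sqrt{2} \sqrt{J}$ ($p{\left(J \right)} = \sqrt{2 J} = \sqrt{2} \sqrt{J}$)
$-115 + p{\left(-6 \right)} d = -115 + \sqrt{2} \sqrt{-6} \cdot 36 = -115 + \sqrt{2} i \sqrt{6} \cdot 36 = -115 + 2 i \sqrt{3} \cdot 36 = -115 + 72 i \sqrt{3}$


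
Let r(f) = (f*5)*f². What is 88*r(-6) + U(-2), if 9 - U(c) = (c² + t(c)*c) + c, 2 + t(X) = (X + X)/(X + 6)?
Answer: -95039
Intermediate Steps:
t(X) = -2 + 2*X/(6 + X) (t(X) = -2 + (X + X)/(X + 6) = -2 + (2*X)/(6 + X) = -2 + 2*X/(6 + X))
r(f) = 5*f³ (r(f) = (5*f)*f² = 5*f³)
U(c) = 9 - c - c² + 12*c/(6 + c) (U(c) = 9 - ((c² + (-12/(6 + c))*c) + c) = 9 - ((c² - 12*c/(6 + c)) + c) = 9 - (c + c² - 12*c/(6 + c)) = 9 + (-c - c² + 12*c/(6 + c)) = 9 - c - c² + 12*c/(6 + c))
88*r(-6) + U(-2) = 88*(5*(-6)³) + (12*(-2) + (6 - 2)*(9 - 1*(-2) - 1*(-2)²))/(6 - 2) = 88*(5*(-216)) + (-24 + 4*(9 + 2 - 1*4))/4 = 88*(-1080) + (-24 + 4*(9 + 2 - 4))/4 = -95040 + (-24 + 4*7)/4 = -95040 + (-24 + 28)/4 = -95040 + (¼)*4 = -95040 + 1 = -95039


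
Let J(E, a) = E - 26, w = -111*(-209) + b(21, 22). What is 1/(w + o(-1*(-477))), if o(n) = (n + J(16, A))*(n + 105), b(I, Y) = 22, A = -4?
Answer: 1/295015 ≈ 3.3897e-6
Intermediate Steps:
w = 23221 (w = -111*(-209) + 22 = 23199 + 22 = 23221)
J(E, a) = -26 + E
o(n) = (-10 + n)*(105 + n) (o(n) = (n + (-26 + 16))*(n + 105) = (n - 10)*(105 + n) = (-10 + n)*(105 + n))
1/(w + o(-1*(-477))) = 1/(23221 + (-1050 + (-1*(-477))**2 + 95*(-1*(-477)))) = 1/(23221 + (-1050 + 477**2 + 95*477)) = 1/(23221 + (-1050 + 227529 + 45315)) = 1/(23221 + 271794) = 1/295015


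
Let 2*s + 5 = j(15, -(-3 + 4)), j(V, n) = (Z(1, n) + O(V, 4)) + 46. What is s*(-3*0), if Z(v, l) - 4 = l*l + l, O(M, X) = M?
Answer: 0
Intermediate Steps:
Z(v, l) = 4 + l + l**2 (Z(v, l) = 4 + (l*l + l) = 4 + (l**2 + l) = 4 + (l + l**2) = 4 + l + l**2)
j(V, n) = 50 + V + n + n**2 (j(V, n) = ((4 + n + n**2) + V) + 46 = (4 + V + n + n**2) + 46 = 50 + V + n + n**2)
s = 30 (s = -5/2 + (50 + 15 - (-3 + 4) + (-(-3 + 4))**2)/2 = -5/2 + (50 + 15 - 1*1 + (-1*1)**2)/2 = -5/2 + (50 + 15 - 1 + (-1)**2)/2 = -5/2 + (50 + 15 - 1 + 1)/2 = -5/2 + (1/2)*65 = -5/2 + 65/2 = 30)
s*(-3*0) = 30*(-3*0) = 30*0 = 0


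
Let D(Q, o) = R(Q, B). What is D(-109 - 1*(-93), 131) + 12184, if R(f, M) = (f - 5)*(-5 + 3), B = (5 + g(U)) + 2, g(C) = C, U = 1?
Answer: 12226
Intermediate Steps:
B = 8 (B = (5 + 1) + 2 = 6 + 2 = 8)
R(f, M) = 10 - 2*f (R(f, M) = (-5 + f)*(-2) = 10 - 2*f)
D(Q, o) = 10 - 2*Q
D(-109 - 1*(-93), 131) + 12184 = (10 - 2*(-109 - 1*(-93))) + 12184 = (10 - 2*(-109 + 93)) + 12184 = (10 - 2*(-16)) + 12184 = (10 + 32) + 12184 = 42 + 12184 = 12226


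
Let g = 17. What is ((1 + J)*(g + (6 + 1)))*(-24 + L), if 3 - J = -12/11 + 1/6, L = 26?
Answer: 2600/11 ≈ 236.36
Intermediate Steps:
J = 259/66 (J = 3 - (-12/11 + 1/6) = 3 - (-12*1/11 + 1*(⅙)) = 3 - (-12/11 + ⅙) = 3 - 1*(-61/66) = 3 + 61/66 = 259/66 ≈ 3.9242)
((1 + J)*(g + (6 + 1)))*(-24 + L) = ((1 + 259/66)*(17 + (6 + 1)))*(-24 + 26) = (325*(17 + 7)/66)*2 = ((325/66)*24)*2 = (1300/11)*2 = 2600/11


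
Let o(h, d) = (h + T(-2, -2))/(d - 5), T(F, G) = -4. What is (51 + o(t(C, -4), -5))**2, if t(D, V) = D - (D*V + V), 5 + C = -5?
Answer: 3136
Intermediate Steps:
C = -10 (C = -5 - 5 = -10)
t(D, V) = D - V - D*V (t(D, V) = D - (V + D*V) = D + (-V - D*V) = D - V - D*V)
o(h, d) = (-4 + h)/(-5 + d) (o(h, d) = (h - 4)/(d - 5) = (-4 + h)/(-5 + d))
(51 + o(t(C, -4), -5))**2 = (51 + (-4 + (-10 - 1*(-4) - 1*(-10)*(-4)))/(-5 - 5))**2 = (51 + (-4 + (-10 + 4 - 40))/(-10))**2 = (51 - (-4 - 46)/10)**2 = (51 - 1/10*(-50))**2 = (51 + 5)**2 = 56**2 = 3136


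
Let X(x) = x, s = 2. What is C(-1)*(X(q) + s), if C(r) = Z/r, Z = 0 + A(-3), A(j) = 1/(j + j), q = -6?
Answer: -2/3 ≈ -0.66667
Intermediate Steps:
A(j) = 1/(2*j)
Z = -1/6 (Z = 0 + (1/2)/(-3) = 0 + (1/2)*(-1/3) = 0 - 1/6 = -1/6 ≈ -0.16667)
C(r) = -1/(6*r)
C(-1)*(X(q) + s) = (-1/6/(-1))*(-6 + 2) = -1/6*(-1)*(-4) = (1/6)*(-4) = -2/3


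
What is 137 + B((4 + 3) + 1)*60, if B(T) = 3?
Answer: 317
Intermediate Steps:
137 + B((4 + 3) + 1)*60 = 137 + 3*60 = 137 + 180 = 317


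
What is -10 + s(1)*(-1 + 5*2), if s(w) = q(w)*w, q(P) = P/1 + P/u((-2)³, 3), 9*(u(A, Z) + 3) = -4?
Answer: -112/31 ≈ -3.6129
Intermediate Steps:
u(A, Z) = -31/9 (u(A, Z) = -3 + (⅑)*(-4) = -3 - 4/9 = -31/9)
q(P) = 22*P/31 (q(P) = P/1 + P/(-31/9) = P*1 + P*(-9/31) = P - 9*P/31 = 22*P/31)
s(w) = 22*w²/31 (s(w) = (22*w/31)*w = 22*w²/31)
-10 + s(1)*(-1 + 5*2) = -10 + ((22/31)*1²)*(-1 + 5*2) = -10 + ((22/31)*1)*(-1 + 10) = -10 + (22/31)*9 = -10 + 198/31 = -112/31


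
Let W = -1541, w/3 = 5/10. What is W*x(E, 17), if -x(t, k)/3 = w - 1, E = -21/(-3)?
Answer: 4623/2 ≈ 2311.5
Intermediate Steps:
E = 7 (E = -21*(-⅓) = 7)
w = 3/2 (w = 3*(5/10) = 3*(5*(⅒)) = 3*(½) = 3/2 ≈ 1.5000)
x(t, k) = -3/2 (x(t, k) = -3*(3/2 - 1) = -3*½ = -3/2)
W*x(E, 17) = -1541*(-3/2) = 4623/2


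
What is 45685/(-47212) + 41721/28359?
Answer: 224716979/446295036 ≈ 0.50352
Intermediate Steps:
45685/(-47212) + 41721/28359 = 45685*(-1/47212) + 41721*(1/28359) = -45685/47212 + 13907/9453 = 224716979/446295036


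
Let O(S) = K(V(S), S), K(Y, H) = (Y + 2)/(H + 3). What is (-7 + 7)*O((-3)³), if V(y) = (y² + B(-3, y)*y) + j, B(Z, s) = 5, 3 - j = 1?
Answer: 0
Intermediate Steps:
j = 2 (j = 3 - 1*1 = 3 - 1 = 2)
V(y) = 2 + y² + 5*y (V(y) = (y² + 5*y) + 2 = 2 + y² + 5*y)
K(Y, H) = (2 + Y)/(3 + H)
O(S) = (4 + S² + 5*S)/(3 + S) (O(S) = (2 + (2 + S² + 5*S))/(3 + S) = (4 + S² + 5*S)/(3 + S))
(-7 + 7)*O((-3)³) = (-7 + 7)*((4 + ((-3)³)² + 5*(-3)³)/(3 + (-3)³)) = 0*((4 + (-27)² + 5*(-27))/(3 - 27)) = 0*((4 + 729 - 135)/(-24)) = 0*(-1/24*598) = 0*(-299/12) = 0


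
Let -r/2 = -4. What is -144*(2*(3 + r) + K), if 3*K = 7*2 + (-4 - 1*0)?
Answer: -3648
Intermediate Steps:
r = 8 (r = -2*(-4) = 8)
K = 10/3 (K = (7*2 + (-4 - 1*0))/3 = (14 + (-4 + 0))/3 = (14 - 4)/3 = (⅓)*10 = 10/3 ≈ 3.3333)
-144*(2*(3 + r) + K) = -144*(2*(3 + 8) + 10/3) = -144*(2*11 + 10/3) = -144*(22 + 10/3) = -144*76/3 = -3648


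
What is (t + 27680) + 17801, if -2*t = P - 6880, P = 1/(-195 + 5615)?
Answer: 530303639/10840 ≈ 48921.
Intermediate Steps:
P = 1/5420 ≈ 0.00018450
t = 37289599/10840 (t = -(1/5420 - 6880)/2 = -1/2*(-37289599/5420) = 37289599/10840 ≈ 3440.0)
(t + 27680) + 17801 = (37289599/10840 + 27680) + 17801 = 337340799/10840 + 17801 = 530303639/10840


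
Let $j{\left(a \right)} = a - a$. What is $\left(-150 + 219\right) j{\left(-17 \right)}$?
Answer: $0$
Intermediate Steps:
$j{\left(a \right)} = 0$
$\left(-150 + 219\right) j{\left(-17 \right)} = \left(-150 + 219\right) 0 = 69 \cdot 0 = 0$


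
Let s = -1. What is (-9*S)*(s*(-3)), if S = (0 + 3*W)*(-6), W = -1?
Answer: -486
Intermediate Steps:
S = 18 (S = (0 + 3*(-1))*(-6) = (0 - 3)*(-6) = -3*(-6) = 18)
(-9*S)*(s*(-3)) = (-9*18)*(-1*(-3)) = -162*3 = -486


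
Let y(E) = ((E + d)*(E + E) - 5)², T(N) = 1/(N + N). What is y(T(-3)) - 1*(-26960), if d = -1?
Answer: 8741929/324 ≈ 26981.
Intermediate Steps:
T(N) = 1/(2*N)
y(E) = (-5 + 2*E*(-1 + E))² (y(E) = ((E - 1)*(E + E) - 5)² = ((-1 + E)*(2*E) - 5)² = (2*E*(-1 + E) - 5)² = (-5 + 2*E*(-1 + E))²)
y(T(-3)) - 1*(-26960) = (-5 - 1/(-3) + 2*((½)/(-3))²)² - 1*(-26960) = (-5 - (-1)/3 + 2*((½)*(-⅓))²)² + 26960 = (-5 - 2*(-⅙) + 2*(-⅙)²)² + 26960 = (-5 + ⅓ + 2*(1/36))² + 26960 = (-5 + ⅓ + 1/18)² + 26960 = (-83/18)² + 26960 = 6889/324 + 26960 = 8741929/324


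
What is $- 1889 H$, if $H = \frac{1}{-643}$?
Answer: $\frac{1889}{643} \approx 2.9378$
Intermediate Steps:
$H = - \frac{1}{643} \approx -0.0015552$
$- 1889 H = \left(-1889\right) \left(- \frac{1}{643}\right) = \frac{1889}{643}$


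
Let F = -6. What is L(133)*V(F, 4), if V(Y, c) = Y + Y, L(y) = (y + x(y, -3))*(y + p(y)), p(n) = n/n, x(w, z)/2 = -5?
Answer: -197784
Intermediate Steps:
x(w, z) = -10 (x(w, z) = 2*(-5) = -10)
p(n) = 1
L(y) = (1 + y)*(-10 + y) (L(y) = (y - 10)*(y + 1) = (-10 + y)*(1 + y) = (1 + y)*(-10 + y))
V(Y, c) = 2*Y
L(133)*V(F, 4) = (-10 + 133**2 - 9*133)*(2*(-6)) = (-10 + 17689 - 1197)*(-12) = 16482*(-12) = -197784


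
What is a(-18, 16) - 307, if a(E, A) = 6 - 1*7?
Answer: -308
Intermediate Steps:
a(E, A) = -1 (a(E, A) = 6 - 7 = -1)
a(-18, 16) - 307 = -1 - 307 = -308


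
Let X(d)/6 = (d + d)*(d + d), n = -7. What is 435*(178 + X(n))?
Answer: 588990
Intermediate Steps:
X(d) = 24*d**2 (X(d) = 6*((d + d)*(d + d)) = 6*((2*d)*(2*d)) = 6*(4*d**2) = 24*d**2)
435*(178 + X(n)) = 435*(178 + 24*(-7)**2) = 435*(178 + 24*49) = 435*(178 + 1176) = 435*1354 = 588990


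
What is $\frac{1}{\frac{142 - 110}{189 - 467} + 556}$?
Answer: $\frac{139}{77268} \approx 0.0017989$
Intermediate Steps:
$\frac{1}{\frac{142 - 110}{189 - 467} + 556} = \frac{1}{\frac{32}{-278} + 556} = \frac{1}{32 \left(- \frac{1}{278}\right) + 556} = \frac{1}{- \frac{16}{139} + 556} = \frac{1}{\frac{77268}{139}} = \frac{139}{77268}$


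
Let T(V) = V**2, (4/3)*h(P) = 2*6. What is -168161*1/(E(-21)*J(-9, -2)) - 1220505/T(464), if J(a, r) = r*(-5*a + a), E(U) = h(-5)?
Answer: 4426687927/17438976 ≈ 253.84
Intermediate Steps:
h(P) = 9 (h(P) = 3*(2*6)/4 = (3/4)*12 = 9)
E(U) = 9
J(a, r) = -4*a*r (J(a, r) = r*(-4*a) = -4*a*r)
-168161*1/(E(-21)*J(-9, -2)) - 1220505/T(464) = -168161/(-4*(-9)*(-2)*9) - 1220505/(464**2) = -168161/((-72*9)) - 1220505/215296 = -168161/(-648) - 1220505*1/215296 = -168161*(-1/648) - 1220505/215296 = 168161/648 - 1220505/215296 = 4426687927/17438976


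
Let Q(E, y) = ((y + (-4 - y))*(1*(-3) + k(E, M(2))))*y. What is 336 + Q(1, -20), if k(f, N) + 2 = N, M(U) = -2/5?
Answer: -96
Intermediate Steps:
M(U) = -2/5 (M(U) = -2*1/5 = -2/5)
k(f, N) = -2 + N
Q(E, y) = 108*y/5 (Q(E, y) = ((y + (-4 - y))*(1*(-3) + (-2 - 2/5)))*y = (-4*(-3 - 12/5))*y = (-4*(-27/5))*y = 108*y/5)
336 + Q(1, -20) = 336 + (108/5)*(-20) = 336 - 432 = -96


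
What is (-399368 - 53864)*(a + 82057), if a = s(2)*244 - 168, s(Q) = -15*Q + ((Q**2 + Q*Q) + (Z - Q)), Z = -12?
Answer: -33133525360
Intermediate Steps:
s(Q) = -12 - 16*Q + 2*Q**2 (s(Q) = -15*Q + ((Q**2 + Q*Q) + (-12 - Q)) = -15*Q + ((Q**2 + Q**2) + (-12 - Q)) = -15*Q + (2*Q**2 + (-12 - Q)) = -15*Q + (-12 - Q + 2*Q**2) = -12 - 16*Q + 2*Q**2)
a = -8952 (a = (-12 - 16*2 + 2*2**2)*244 - 168 = (-12 - 32 + 2*4)*244 - 168 = (-12 - 32 + 8)*244 - 168 = -36*244 - 168 = -8784 - 168 = -8952)
(-399368 - 53864)*(a + 82057) = (-399368 - 53864)*(-8952 + 82057) = -453232*73105 = -33133525360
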